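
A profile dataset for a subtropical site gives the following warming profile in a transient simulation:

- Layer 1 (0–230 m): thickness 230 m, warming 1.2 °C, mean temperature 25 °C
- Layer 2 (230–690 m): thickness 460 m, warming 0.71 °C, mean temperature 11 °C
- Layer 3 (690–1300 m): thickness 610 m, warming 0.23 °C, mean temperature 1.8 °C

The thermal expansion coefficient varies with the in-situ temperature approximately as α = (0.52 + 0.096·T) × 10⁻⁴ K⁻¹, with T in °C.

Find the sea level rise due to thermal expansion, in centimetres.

Layer 1: α = (0.52 + 0.096×25)×10⁻⁴ = 2.92×10⁻⁴ K⁻¹
Layer 2: α = (0.52 + 0.096×11)×10⁻⁴ = 1.576×10⁻⁴ K⁻¹
Layer 3: α = (0.52 + 0.096×1.8)×10⁻⁴ = 0.6928×10⁻⁴ K⁻¹
Layer 1: 1.2 × 230 × 2.92×10⁻⁴ = 0.080592 m
230–690 m: 1.576×10⁻⁴ × 460 × 0.71 = 0.05147216 m
690–1300 m: 0.6928×10⁻⁴ × 0.23 × 610 = 0.009719984 m
Δh = 0.080592 + 0.05147216 + 0.009719984 = 0.141784144 m ≈ 14 cm

14 cm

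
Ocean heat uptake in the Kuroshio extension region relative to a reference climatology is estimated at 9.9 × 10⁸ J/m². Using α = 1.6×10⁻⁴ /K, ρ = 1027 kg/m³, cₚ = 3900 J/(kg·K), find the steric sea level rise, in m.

about 0.0395 m

Δh = αQ/(ρcₚ) = 1.6×10⁻⁴ × 9.9×10⁸ / (1027 × 3900) ≈ 0.039548 m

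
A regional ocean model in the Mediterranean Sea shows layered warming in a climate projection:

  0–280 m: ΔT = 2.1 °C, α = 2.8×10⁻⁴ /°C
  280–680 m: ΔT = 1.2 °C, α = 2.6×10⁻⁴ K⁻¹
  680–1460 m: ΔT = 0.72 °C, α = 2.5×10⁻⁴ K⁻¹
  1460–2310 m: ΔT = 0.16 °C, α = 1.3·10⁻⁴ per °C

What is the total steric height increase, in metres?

280 × 2.8×10⁻⁴ × 2.1 = 0.16464 m
400 × 1.2 × 2.6×10⁻⁴ = 0.12480 m
680–1460 m: 780 × 2.5×10⁻⁴ × 0.72 = 0.14040 m
1460–2310 m: 850 × 0.16 × 1.3×10⁻⁴ = 0.01768 m
Δh = 0.16464 + 0.12480 + 0.14040 + 0.01768 = 0.44752 m ≈ 0.448 m

0.448 m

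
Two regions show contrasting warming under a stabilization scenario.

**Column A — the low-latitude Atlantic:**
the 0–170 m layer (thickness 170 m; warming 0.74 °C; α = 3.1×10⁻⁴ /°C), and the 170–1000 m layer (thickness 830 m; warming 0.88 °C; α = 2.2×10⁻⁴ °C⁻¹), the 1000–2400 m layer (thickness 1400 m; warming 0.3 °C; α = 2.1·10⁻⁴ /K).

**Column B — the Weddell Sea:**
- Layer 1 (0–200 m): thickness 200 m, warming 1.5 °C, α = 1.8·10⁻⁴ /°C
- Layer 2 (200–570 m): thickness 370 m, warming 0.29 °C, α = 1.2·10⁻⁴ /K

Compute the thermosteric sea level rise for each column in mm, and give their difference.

A Layer 1: 3.1×10⁻⁴ × 170 × 0.74 = 0.038998 m
A 170–1000 m: 0.88 × 830 × 2.2×10⁻⁴ = 0.160688 m
A 1000–2400 m: 1400 × 0.3 × 2.1×10⁻⁴ = 0.08820 m
A total: 0.287886 m
B 0–200 m: 200 × 1.5 × 1.8×10⁻⁴ = 0.05400 m
B Layer 2: 1.2×10⁻⁴ × 0.29 × 370 = 0.012876 m
B total: 0.066876 m
Difference: 0.287886 − 0.066876 = 0.22101 m

A: 290 mm; B: 67 mm; difference 220 mm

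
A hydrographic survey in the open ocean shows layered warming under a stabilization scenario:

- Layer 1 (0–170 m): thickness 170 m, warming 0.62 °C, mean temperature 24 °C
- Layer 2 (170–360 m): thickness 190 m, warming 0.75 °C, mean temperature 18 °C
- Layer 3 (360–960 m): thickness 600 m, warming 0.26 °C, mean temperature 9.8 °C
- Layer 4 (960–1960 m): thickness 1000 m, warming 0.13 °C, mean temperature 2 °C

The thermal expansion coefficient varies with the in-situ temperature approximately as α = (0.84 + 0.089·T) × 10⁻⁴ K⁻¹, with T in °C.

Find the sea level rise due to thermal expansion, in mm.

Layer 1: α = (0.84 + 0.089×24)×10⁻⁴ = 2.976×10⁻⁴ K⁻¹
Layer 2: α = (0.84 + 0.089×18)×10⁻⁴ = 2.442×10⁻⁴ K⁻¹
Layer 3: α = (0.84 + 0.089×9.8)×10⁻⁴ = 1.7122×10⁻⁴ K⁻¹
Layer 4: α = (0.84 + 0.089×2)×10⁻⁴ = 1.018×10⁻⁴ K⁻¹
Layer 1: 0.62 × 2.976×10⁻⁴ × 170 = 0.03136704 m
Layer 2: 2.442×10⁻⁴ × 190 × 0.75 = 0.0347985 m
Layer 3: 600 × 1.7122×10⁻⁴ × 0.26 = 0.02671032 m
0.13 × 1.018×10⁻⁴ × 1000 = 0.013234 m
Δh = 0.03136704 + 0.0347985 + 0.02671032 + 0.013234 = 0.10610986 m

106 mm of thermosteric rise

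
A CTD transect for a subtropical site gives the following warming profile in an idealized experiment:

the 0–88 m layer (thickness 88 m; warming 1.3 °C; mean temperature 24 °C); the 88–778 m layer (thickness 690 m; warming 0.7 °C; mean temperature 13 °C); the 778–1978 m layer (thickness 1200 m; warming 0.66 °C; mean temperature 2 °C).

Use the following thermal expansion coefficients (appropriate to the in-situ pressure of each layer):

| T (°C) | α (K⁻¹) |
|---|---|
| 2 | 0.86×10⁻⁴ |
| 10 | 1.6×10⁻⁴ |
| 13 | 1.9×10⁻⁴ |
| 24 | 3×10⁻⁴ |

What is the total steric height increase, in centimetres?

Layer 1 at 24 °C → α = 3×10⁻⁴ K⁻¹
Layer 2 at 13 °C → α = 1.9×10⁻⁴ K⁻¹
Layer 3 at 2 °C → α = 0.86×10⁻⁴ K⁻¹
3×10⁻⁴ × 88 × 1.3 = 0.03432 m
0.7 × 1.9×10⁻⁴ × 690 = 0.09177 m
0.66 × 0.86×10⁻⁴ × 1200 = 0.068112 m
Δh = 0.03432 + 0.09177 + 0.068112 = 0.194202 m ≈ 19.4 cm

about 19.4 cm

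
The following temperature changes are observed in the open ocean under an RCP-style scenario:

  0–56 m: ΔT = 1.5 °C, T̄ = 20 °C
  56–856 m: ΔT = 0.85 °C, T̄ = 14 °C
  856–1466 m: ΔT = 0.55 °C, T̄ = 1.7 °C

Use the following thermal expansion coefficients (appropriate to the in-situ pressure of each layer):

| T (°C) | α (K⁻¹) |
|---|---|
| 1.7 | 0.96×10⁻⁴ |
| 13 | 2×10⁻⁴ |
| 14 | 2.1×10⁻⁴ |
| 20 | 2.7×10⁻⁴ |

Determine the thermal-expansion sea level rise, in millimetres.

Layer 1 at 20 °C → α = 2.7×10⁻⁴ K⁻¹
Layer 2 at 14 °C → α = 2.1×10⁻⁴ K⁻¹
Layer 3 at 1.7 °C → α = 0.96×10⁻⁴ K⁻¹
1.5 × 2.7×10⁻⁴ × 56 = 0.02268 m
Layer 2: 2.1×10⁻⁴ × 800 × 0.85 = 0.14280 m
Layer 3: 0.55 × 0.96×10⁻⁴ × 610 = 0.032208 m
Δh = 0.02268 + 0.14280 + 0.032208 = 0.197688 m

200 mm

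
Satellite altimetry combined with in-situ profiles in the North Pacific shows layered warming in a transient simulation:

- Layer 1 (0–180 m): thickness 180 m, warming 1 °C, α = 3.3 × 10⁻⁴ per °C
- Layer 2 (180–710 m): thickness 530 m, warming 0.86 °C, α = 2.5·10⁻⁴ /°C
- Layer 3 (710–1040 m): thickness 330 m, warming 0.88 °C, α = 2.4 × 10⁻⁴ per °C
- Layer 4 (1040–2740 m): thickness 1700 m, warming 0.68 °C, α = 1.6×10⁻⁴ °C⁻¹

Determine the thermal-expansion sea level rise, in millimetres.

about 430 mm

Layer 1: 1 × 3.3×10⁻⁴ × 180 = 0.05940 m
Layer 2: 2.5×10⁻⁴ × 0.86 × 530 = 0.11395 m
710–1040 m: 330 × 0.88 × 2.4×10⁻⁴ = 0.069696 m
1040–2740 m: 1700 × 0.68 × 1.6×10⁻⁴ = 0.18496 m
Δh = 0.05940 + 0.11395 + 0.069696 + 0.18496 = 0.428006 m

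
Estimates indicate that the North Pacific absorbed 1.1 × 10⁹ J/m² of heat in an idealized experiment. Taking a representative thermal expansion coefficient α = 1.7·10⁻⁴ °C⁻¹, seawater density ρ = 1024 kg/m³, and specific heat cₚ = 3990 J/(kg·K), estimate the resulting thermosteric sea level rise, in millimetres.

Δh = αQ/(ρcₚ) = 1.7×10⁻⁴ × 1.1×10⁹ / (1024 × 3990) ≈ 0.045769 m

45.8 mm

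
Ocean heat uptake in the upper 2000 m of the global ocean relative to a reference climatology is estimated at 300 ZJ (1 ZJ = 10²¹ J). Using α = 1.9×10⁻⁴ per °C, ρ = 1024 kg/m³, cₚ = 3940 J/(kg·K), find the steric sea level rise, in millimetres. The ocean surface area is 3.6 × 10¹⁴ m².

39.2 mm of thermosteric rise

Per unit area: Q = 300×10²¹ / (3.6×10¹⁴) ≈ 8.333×10⁸ J/m²
Δh = αQ/(ρcₚ) = 1.9×10⁻⁴ × 8.333×10⁸ / (1024 × 3940) ≈ 0.039243 m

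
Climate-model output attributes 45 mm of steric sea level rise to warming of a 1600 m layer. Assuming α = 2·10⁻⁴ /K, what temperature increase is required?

ΔT = Δh/(αH) = 0.045 / (2×10⁻⁴ × 1600) ≈ 0.1406 °C

about 0.141 °C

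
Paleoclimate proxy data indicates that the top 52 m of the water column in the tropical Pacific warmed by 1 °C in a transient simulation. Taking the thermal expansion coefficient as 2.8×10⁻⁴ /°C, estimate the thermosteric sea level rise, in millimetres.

Δh = αΔT·H = 2.8×10⁻⁴ × 1 × 52 = 0.01456 m

about 14.6 mm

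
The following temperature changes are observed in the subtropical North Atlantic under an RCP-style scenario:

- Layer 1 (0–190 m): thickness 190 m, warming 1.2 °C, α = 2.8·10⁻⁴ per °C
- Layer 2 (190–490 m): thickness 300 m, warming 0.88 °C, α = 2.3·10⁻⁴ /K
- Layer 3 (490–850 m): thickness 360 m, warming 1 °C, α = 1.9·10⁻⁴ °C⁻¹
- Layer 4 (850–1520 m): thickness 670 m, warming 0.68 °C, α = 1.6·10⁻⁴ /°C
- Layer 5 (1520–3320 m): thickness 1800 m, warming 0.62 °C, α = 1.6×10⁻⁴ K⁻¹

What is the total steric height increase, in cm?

44.4 cm of thermosteric rise

0–190 m: 190 × 2.8×10⁻⁴ × 1.2 = 0.06384 m
300 × 2.3×10⁻⁴ × 0.88 = 0.06072 m
Layer 3: 1 × 1.9×10⁻⁴ × 360 = 0.06840 m
850–1520 m: 670 × 0.68 × 1.6×10⁻⁴ = 0.072896 m
1.6×10⁻⁴ × 0.62 × 1800 = 0.17856 m
Δh = 0.06384 + 0.06072 + 0.06840 + 0.072896 + 0.17856 = 0.444416 m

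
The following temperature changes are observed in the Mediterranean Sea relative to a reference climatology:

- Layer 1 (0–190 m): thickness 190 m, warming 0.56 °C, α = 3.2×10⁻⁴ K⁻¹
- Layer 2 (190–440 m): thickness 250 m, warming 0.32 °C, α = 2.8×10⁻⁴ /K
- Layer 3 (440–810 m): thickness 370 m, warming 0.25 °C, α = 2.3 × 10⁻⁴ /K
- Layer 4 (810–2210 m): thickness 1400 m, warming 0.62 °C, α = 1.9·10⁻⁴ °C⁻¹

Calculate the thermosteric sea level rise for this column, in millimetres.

240 mm

Layer 1: 190 × 0.56 × 3.2×10⁻⁴ = 0.034048 m
190–440 m: 0.32 × 2.8×10⁻⁴ × 250 = 0.02240 m
Layer 3: 0.25 × 2.3×10⁻⁴ × 370 = 0.021275 m
810–2210 m: 1400 × 0.62 × 1.9×10⁻⁴ = 0.16492 m
Δh = 0.034048 + 0.02240 + 0.021275 + 0.16492 = 0.242643 m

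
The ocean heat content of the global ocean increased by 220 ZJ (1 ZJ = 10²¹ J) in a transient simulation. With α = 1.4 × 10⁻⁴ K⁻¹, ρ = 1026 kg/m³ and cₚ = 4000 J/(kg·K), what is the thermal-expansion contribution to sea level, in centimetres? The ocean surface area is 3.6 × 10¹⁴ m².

Δh ≈ 2.08 cm

Per unit area: Q = 220×10²¹ / (3.6×10¹⁴) ≈ 6.111×10⁸ J/m²
Δh = αQ/(ρcₚ) = 1.4×10⁻⁴ × 6.111×10⁸ / (1026 × 4000) ≈ 0.020846 m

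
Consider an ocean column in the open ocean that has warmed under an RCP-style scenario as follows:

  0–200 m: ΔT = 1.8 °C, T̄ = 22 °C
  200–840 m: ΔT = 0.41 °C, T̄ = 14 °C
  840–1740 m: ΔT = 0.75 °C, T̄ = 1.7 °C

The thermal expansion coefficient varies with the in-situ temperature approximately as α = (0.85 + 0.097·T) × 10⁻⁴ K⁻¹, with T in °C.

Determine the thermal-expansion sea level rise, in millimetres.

234 mm of thermosteric rise

Layer 1: α = (0.85 + 0.097×22)×10⁻⁴ = 2.984×10⁻⁴ K⁻¹
Layer 2: α = (0.85 + 0.097×14)×10⁻⁴ = 2.208×10⁻⁴ K⁻¹
Layer 3: α = (0.85 + 0.097×1.7)×10⁻⁴ = 1.0149×10⁻⁴ K⁻¹
1.8 × 2.984×10⁻⁴ × 200 = 0.107424 m
Layer 2: 640 × 0.41 × 2.208×10⁻⁴ = 0.05793792 m
Layer 3: 1.0149×10⁻⁴ × 0.75 × 900 = 0.06850575 m
Δh = 0.107424 + 0.05793792 + 0.06850575 = 0.23386767 m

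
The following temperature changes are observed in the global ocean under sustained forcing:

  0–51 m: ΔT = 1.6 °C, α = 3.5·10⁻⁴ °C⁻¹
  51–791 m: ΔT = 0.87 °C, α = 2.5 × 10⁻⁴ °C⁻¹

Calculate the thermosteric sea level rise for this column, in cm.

3.5×10⁻⁴ × 51 × 1.6 = 0.02856 m
51–791 m: 740 × 2.5×10⁻⁴ × 0.87 = 0.16095 m
Δh = 0.02856 + 0.16095 = 0.18951 m

Δh ≈ 19.0 cm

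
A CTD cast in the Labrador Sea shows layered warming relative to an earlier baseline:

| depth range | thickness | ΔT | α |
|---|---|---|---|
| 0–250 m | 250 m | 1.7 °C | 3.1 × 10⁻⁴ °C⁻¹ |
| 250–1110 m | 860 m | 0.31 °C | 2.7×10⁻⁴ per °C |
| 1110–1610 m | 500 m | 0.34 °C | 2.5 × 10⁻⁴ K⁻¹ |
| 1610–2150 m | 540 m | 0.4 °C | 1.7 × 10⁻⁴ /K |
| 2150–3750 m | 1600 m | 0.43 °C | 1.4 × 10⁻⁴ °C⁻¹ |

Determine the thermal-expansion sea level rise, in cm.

Layer 1: 250 × 3.1×10⁻⁴ × 1.7 = 0.13175 m
250–1110 m: 2.7×10⁻⁴ × 0.31 × 860 = 0.071982 m
1110–1610 m: 2.5×10⁻⁴ × 0.34 × 500 = 0.04250 m
0.4 × 1.7×10⁻⁴ × 540 = 0.03672 m
0.43 × 1.4×10⁻⁴ × 1600 = 0.09632 m
Δh = 0.13175 + 0.071982 + 0.04250 + 0.03672 + 0.09632 = 0.379272 m

37.9 cm of thermosteric rise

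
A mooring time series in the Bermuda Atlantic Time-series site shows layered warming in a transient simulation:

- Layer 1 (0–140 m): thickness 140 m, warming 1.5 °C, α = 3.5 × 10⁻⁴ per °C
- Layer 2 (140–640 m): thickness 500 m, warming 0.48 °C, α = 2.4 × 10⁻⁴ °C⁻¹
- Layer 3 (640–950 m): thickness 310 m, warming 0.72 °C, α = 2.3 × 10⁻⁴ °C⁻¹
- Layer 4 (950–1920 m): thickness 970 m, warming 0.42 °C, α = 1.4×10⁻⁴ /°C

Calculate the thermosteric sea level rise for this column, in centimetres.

3.5×10⁻⁴ × 1.5 × 140 = 0.07350 m
Layer 2: 2.4×10⁻⁴ × 0.48 × 500 = 0.05760 m
0.72 × 310 × 2.3×10⁻⁴ = 0.051336 m
Layer 4: 970 × 0.42 × 1.4×10⁻⁴ = 0.057036 m
Δh = 0.07350 + 0.05760 + 0.051336 + 0.057036 = 0.239472 m ≈ 23.9 cm

Δh ≈ 23.9 cm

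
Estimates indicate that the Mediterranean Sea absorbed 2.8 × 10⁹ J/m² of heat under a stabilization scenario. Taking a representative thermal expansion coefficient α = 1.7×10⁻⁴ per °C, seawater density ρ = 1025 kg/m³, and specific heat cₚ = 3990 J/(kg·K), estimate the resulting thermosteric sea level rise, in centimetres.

Δh ≈ 11.6 cm

Δh = αQ/(ρcₚ) = 1.7×10⁻⁴ × 2.8×10⁹ / (1025 × 3990) ≈ 0.11639 m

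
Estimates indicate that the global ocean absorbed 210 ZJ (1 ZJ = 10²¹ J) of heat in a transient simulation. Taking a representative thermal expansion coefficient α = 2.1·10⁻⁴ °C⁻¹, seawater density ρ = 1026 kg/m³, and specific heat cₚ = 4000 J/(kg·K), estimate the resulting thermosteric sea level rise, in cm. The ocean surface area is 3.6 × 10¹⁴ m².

about 3.0 cm

Per unit area: Q = 210×10²¹ / (3.6×10¹⁴) ≈ 5.833×10⁸ J/m²
Δh = αQ/(ρcₚ) = 2.1×10⁻⁴ × 5.833×10⁸ / (1026 × 4000) ≈ 0.029847 m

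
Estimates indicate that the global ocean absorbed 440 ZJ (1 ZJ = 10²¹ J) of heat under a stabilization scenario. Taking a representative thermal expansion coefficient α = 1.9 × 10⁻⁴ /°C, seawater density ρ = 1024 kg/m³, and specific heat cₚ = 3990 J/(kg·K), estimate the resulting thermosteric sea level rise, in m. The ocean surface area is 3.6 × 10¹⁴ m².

0.057 m of thermosteric rise

Per unit area: Q = 440×10²¹ / (3.6×10¹⁴) ≈ 1.222×10⁹ J/m²
Δh = αQ/(ρcₚ) = 1.9×10⁻⁴ × 1.222×10⁹ / (1024 × 3990) ≈ 0.056827 m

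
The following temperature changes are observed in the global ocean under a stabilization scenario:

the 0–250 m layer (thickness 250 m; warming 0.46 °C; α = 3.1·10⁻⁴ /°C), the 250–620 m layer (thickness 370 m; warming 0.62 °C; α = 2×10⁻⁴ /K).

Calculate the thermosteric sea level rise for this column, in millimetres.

Layer 1: 0.46 × 250 × 3.1×10⁻⁴ = 0.03565 m
Layer 2: 370 × 0.62 × 2×10⁻⁴ = 0.04588 m
Δh = 0.03565 + 0.04588 = 0.08153 m ≈ 81.5 mm

about 81.5 mm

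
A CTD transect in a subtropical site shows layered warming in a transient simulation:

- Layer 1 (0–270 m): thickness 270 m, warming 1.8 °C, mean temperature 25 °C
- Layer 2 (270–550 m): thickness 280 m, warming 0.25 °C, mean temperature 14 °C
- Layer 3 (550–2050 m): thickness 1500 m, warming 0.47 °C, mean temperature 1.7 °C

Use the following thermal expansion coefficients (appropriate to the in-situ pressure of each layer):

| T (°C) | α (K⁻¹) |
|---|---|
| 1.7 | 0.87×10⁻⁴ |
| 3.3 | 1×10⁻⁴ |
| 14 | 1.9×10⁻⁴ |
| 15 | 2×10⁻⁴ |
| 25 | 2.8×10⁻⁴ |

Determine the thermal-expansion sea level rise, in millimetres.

Layer 1 at 25 °C → α = 2.8×10⁻⁴ K⁻¹
Layer 2 at 14 °C → α = 1.9×10⁻⁴ K⁻¹
Layer 3 at 1.7 °C → α = 0.87×10⁻⁴ K⁻¹
1.8 × 270 × 2.8×10⁻⁴ = 0.13608 m
270–550 m: 1.9×10⁻⁴ × 0.25 × 280 = 0.01330 m
1500 × 0.47 × 0.87×10⁻⁴ = 0.061335 m
Δh = 0.13608 + 0.01330 + 0.061335 = 0.210715 m ≈ 210 mm

Δh = 210 mm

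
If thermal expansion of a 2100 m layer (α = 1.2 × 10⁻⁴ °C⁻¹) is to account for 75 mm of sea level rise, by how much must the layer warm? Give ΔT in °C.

ΔT ≈ 0.298 °C

ΔT = Δh/(αH) = 0.075 / (1.2×10⁻⁴ × 2100) ≈ 0.2976 °C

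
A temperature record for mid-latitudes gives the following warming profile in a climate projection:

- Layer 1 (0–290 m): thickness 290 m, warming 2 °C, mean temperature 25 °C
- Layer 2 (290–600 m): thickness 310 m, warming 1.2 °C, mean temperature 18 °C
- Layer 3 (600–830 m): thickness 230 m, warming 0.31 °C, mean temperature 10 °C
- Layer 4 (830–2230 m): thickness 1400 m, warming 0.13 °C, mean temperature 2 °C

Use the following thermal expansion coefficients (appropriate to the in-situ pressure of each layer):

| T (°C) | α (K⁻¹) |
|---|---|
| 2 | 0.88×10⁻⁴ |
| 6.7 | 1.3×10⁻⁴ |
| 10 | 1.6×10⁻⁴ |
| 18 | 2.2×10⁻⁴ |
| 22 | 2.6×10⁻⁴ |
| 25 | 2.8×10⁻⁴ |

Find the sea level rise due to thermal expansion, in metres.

Layer 1 at 25 °C → α = 2.8×10⁻⁴ K⁻¹
Layer 2 at 18 °C → α = 2.2×10⁻⁴ K⁻¹
Layer 3 at 10 °C → α = 1.6×10⁻⁴ K⁻¹
Layer 4 at 2 °C → α = 0.88×10⁻⁴ K⁻¹
2 × 290 × 2.8×10⁻⁴ = 0.16240 m
290–600 m: 2.2×10⁻⁴ × 310 × 1.2 = 0.08184 m
230 × 0.31 × 1.6×10⁻⁴ = 0.011408 m
830–2230 m: 0.13 × 0.88×10⁻⁴ × 1400 = 0.016016 m
Δh = 0.16240 + 0.08184 + 0.011408 + 0.016016 = 0.271664 m

0.27 m of thermosteric rise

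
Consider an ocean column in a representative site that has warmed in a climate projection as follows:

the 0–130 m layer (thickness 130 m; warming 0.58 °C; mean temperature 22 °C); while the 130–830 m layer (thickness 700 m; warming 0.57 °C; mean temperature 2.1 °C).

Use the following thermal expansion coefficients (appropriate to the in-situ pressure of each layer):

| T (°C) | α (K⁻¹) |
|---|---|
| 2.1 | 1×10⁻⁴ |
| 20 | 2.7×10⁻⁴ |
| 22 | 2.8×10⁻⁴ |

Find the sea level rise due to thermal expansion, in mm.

Δh = 61.0 mm

Layer 1 at 22 °C → α = 2.8×10⁻⁴ K⁻¹
Layer 2 at 2.1 °C → α = 1×10⁻⁴ K⁻¹
0–130 m: 2.8×10⁻⁴ × 0.58 × 130 = 0.021112 m
Layer 2: 0.57 × 1×10⁻⁴ × 700 = 0.03990 m
Δh = 0.021112 + 0.03990 = 0.061012 m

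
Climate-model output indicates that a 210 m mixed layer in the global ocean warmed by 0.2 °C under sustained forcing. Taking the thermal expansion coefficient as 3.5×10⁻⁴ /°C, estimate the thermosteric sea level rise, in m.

Δh = αΔT·H = 3.5×10⁻⁴ × 0.2 × 210 = 0.01470 m

Δh = 0.015 m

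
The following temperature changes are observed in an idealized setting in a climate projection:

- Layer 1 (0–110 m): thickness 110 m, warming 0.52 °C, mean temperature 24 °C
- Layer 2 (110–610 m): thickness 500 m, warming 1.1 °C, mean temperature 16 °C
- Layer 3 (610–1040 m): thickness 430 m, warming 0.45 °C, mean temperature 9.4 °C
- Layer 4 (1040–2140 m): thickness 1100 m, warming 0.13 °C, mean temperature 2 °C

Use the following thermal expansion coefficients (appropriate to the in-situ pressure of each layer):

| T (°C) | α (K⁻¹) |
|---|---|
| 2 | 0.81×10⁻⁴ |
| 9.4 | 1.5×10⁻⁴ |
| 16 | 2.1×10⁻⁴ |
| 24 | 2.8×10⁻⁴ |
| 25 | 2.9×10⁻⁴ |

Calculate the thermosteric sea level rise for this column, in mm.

Layer 1 at 24 °C → α = 2.8×10⁻⁴ K⁻¹
Layer 2 at 16 °C → α = 2.1×10⁻⁴ K⁻¹
Layer 3 at 9.4 °C → α = 1.5×10⁻⁴ K⁻¹
Layer 4 at 2 °C → α = 0.81×10⁻⁴ K⁻¹
Layer 1: 2.8×10⁻⁴ × 0.52 × 110 = 0.016016 m
500 × 1.1 × 2.1×10⁻⁴ = 0.11550 m
430 × 1.5×10⁻⁴ × 0.45 = 0.029025 m
1040–2140 m: 0.81×10⁻⁴ × 0.13 × 1100 = 0.011583 m
Δh = 0.016016 + 0.11550 + 0.029025 + 0.011583 = 0.172124 m

172 mm of thermosteric rise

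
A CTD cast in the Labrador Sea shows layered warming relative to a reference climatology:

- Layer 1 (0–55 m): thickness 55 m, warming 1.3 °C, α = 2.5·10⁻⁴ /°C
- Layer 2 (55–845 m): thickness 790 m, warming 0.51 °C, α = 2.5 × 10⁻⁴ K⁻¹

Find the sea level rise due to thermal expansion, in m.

0–55 m: 1.3 × 2.5×10⁻⁴ × 55 = 0.017875 m
790 × 0.51 × 2.5×10⁻⁴ = 0.100725 m
Δh = 0.017875 + 0.100725 = 0.11860 m ≈ 0.119 m

Δh = 0.119 m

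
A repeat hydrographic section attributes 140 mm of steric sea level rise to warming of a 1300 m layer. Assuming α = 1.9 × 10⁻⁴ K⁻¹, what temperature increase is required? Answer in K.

0.567 K

ΔT = Δh/(αH) = 0.14 / (1.9×10⁻⁴ × 1300) ≈ 0.5668 K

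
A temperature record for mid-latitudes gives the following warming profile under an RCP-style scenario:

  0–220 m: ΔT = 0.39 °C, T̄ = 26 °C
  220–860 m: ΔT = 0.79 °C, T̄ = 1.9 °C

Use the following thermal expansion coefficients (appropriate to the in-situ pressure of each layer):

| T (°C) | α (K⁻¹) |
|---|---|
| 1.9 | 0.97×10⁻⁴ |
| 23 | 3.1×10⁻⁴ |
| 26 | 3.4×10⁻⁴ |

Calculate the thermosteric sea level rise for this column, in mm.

Layer 1 at 26 °C → α = 3.4×10⁻⁴ K⁻¹
Layer 2 at 1.9 °C → α = 0.97×10⁻⁴ K⁻¹
0–220 m: 0.39 × 220 × 3.4×10⁻⁴ = 0.029172 m
220–860 m: 0.97×10⁻⁴ × 0.79 × 640 = 0.0490432 m
Δh = 0.029172 + 0.0490432 = 0.0782152 m ≈ 78.2 mm

78.2 mm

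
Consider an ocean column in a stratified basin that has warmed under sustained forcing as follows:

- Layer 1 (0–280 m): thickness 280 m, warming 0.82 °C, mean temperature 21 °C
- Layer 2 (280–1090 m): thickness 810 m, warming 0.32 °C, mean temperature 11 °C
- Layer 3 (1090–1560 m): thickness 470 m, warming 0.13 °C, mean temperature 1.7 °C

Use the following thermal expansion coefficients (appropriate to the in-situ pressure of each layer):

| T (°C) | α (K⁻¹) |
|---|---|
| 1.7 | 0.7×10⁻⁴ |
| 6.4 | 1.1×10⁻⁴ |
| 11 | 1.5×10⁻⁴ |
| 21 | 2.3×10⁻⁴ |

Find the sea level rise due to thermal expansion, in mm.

96.0 mm of thermosteric rise

Layer 1 at 21 °C → α = 2.3×10⁻⁴ K⁻¹
Layer 2 at 11 °C → α = 1.5×10⁻⁴ K⁻¹
Layer 3 at 1.7 °C → α = 0.7×10⁻⁴ K⁻¹
0–280 m: 0.82 × 280 × 2.3×10⁻⁴ = 0.052808 m
1.5×10⁻⁴ × 810 × 0.32 = 0.03888 m
0.7×10⁻⁴ × 0.13 × 470 = 0.004277 m
Δh = 0.052808 + 0.03888 + 0.004277 = 0.095965 m ≈ 96.0 mm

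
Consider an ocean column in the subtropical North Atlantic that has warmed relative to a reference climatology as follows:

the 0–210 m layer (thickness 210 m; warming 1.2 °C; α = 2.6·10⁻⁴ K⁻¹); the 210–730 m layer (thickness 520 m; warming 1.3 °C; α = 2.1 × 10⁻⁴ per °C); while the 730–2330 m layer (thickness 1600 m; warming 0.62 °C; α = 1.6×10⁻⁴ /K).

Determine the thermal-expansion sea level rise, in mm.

Layer 1: 2.6×10⁻⁴ × 1.2 × 210 = 0.06552 m
210–730 m: 520 × 2.1×10⁻⁴ × 1.3 = 0.14196 m
1.6×10⁻⁴ × 0.62 × 1600 = 0.15872 m
Δh = 0.06552 + 0.14196 + 0.15872 = 0.36620 m ≈ 366 mm

366 mm of thermosteric rise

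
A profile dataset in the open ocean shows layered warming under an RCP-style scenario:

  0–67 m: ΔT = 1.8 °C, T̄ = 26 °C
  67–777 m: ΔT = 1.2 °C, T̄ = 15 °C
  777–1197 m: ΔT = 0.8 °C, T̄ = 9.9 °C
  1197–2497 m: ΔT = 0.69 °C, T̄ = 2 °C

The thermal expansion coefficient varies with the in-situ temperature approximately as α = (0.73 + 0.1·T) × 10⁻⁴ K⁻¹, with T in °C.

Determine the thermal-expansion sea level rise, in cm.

37.1 cm of thermosteric rise

Layer 1: α = (0.73 + 0.1×26)×10⁻⁴ = 3.33×10⁻⁴ K⁻¹
Layer 2: α = (0.73 + 0.1×15)×10⁻⁴ = 2.23×10⁻⁴ K⁻¹
Layer 3: α = (0.73 + 0.1×9.9)×10⁻⁴ = 1.72×10⁻⁴ K⁻¹
Layer 4: α = (0.73 + 0.1×2)×10⁻⁴ = 0.93×10⁻⁴ K⁻¹
67 × 1.8 × 3.33×10⁻⁴ = 0.0401598 m
67–777 m: 2.23×10⁻⁴ × 1.2 × 710 = 0.189996 m
0.8 × 420 × 1.72×10⁻⁴ = 0.057792 m
1197–2497 m: 1300 × 0.93×10⁻⁴ × 0.69 = 0.083421 m
Δh = 0.0401598 + 0.189996 + 0.057792 + 0.083421 = 0.3713688 m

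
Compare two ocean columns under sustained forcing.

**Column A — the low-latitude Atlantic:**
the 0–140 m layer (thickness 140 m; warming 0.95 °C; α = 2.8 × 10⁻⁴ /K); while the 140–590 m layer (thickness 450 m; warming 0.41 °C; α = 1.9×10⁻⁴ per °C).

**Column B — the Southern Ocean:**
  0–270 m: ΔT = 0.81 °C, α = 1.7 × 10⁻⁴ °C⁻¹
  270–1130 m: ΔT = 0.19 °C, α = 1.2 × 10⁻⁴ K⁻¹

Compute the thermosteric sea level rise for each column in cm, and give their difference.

A 140 × 0.95 × 2.8×10⁻⁴ = 0.03724 m
A Layer 2: 0.41 × 450 × 1.9×10⁻⁴ = 0.035055 m
A total: 0.072295 m
B 0.81 × 270 × 1.7×10⁻⁴ = 0.037179 m
B 0.19 × 1.2×10⁻⁴ × 860 = 0.019608 m
B total: 0.056787 m
Difference: 0.072295 − 0.056787 = 0.015508 m

A: 7.2 cm; B: 5.7 cm; difference 1.6 cm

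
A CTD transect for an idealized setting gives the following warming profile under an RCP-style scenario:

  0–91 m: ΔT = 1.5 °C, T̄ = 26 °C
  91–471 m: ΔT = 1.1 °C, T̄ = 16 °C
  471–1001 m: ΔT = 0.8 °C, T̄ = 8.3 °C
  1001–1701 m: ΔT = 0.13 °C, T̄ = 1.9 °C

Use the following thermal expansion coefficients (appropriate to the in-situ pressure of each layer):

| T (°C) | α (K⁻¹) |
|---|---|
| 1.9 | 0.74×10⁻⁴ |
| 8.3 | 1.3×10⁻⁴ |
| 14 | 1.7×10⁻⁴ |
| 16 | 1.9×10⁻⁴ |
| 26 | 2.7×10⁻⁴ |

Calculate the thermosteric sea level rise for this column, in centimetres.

Δh ≈ 17.8 cm

Layer 1 at 26 °C → α = 2.7×10⁻⁴ K⁻¹
Layer 2 at 16 °C → α = 1.9×10⁻⁴ K⁻¹
Layer 3 at 8.3 °C → α = 1.3×10⁻⁴ K⁻¹
Layer 4 at 1.9 °C → α = 0.74×10⁻⁴ K⁻¹
0–91 m: 2.7×10⁻⁴ × 1.5 × 91 = 0.036855 m
Layer 2: 1.1 × 1.9×10⁻⁴ × 380 = 0.07942 m
471–1001 m: 1.3×10⁻⁴ × 0.8 × 530 = 0.05512 m
Layer 4: 700 × 0.74×10⁻⁴ × 0.13 = 0.006734 m
Δh = 0.036855 + 0.07942 + 0.05512 + 0.006734 = 0.178129 m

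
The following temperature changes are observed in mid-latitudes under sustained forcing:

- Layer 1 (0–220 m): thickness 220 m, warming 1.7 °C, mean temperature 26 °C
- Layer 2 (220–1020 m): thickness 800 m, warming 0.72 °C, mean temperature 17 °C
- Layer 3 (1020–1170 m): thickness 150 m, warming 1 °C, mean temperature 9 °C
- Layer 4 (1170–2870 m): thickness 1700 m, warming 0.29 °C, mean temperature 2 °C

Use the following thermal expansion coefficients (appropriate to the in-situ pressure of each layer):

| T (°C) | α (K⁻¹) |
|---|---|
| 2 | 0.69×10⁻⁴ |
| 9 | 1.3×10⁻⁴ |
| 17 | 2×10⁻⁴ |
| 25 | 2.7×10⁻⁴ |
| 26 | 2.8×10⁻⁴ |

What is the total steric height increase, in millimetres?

Layer 1 at 26 °C → α = 2.8×10⁻⁴ K⁻¹
Layer 2 at 17 °C → α = 2×10⁻⁴ K⁻¹
Layer 3 at 9 °C → α = 1.3×10⁻⁴ K⁻¹
Layer 4 at 2 °C → α = 0.69×10⁻⁴ K⁻¹
0–220 m: 220 × 2.8×10⁻⁴ × 1.7 = 0.10472 m
800 × 2×10⁻⁴ × 0.72 = 0.11520 m
Layer 3: 1 × 150 × 1.3×10⁻⁴ = 0.01950 m
Layer 4: 0.29 × 1700 × 0.69×10⁻⁴ = 0.034017 m
Δh = 0.10472 + 0.11520 + 0.01950 + 0.034017 = 0.273437 m

Δh ≈ 273 mm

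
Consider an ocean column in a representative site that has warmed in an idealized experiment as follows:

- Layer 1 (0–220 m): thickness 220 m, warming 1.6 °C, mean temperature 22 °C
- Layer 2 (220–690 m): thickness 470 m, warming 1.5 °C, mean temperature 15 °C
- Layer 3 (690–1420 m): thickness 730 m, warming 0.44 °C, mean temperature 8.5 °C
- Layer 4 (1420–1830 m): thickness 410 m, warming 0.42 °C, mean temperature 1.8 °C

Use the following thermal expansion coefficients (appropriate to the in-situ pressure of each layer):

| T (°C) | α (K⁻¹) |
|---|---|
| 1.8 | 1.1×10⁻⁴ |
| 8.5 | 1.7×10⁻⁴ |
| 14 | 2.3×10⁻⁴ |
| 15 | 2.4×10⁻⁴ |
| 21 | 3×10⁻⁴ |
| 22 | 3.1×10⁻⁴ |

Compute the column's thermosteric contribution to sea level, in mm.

Layer 1 at 22 °C → α = 3.1×10⁻⁴ K⁻¹
Layer 2 at 15 °C → α = 2.4×10⁻⁴ K⁻¹
Layer 3 at 8.5 °C → α = 1.7×10⁻⁴ K⁻¹
Layer 4 at 1.8 °C → α = 1.1×10⁻⁴ K⁻¹
Layer 1: 220 × 1.6 × 3.1×10⁻⁴ = 0.10912 m
1.5 × 470 × 2.4×10⁻⁴ = 0.16920 m
Layer 3: 0.44 × 1.7×10⁻⁴ × 730 = 0.054604 m
1420–1830 m: 0.42 × 410 × 1.1×10⁻⁴ = 0.018942 m
Δh = 0.10912 + 0.16920 + 0.054604 + 0.018942 = 0.351866 m

about 352 mm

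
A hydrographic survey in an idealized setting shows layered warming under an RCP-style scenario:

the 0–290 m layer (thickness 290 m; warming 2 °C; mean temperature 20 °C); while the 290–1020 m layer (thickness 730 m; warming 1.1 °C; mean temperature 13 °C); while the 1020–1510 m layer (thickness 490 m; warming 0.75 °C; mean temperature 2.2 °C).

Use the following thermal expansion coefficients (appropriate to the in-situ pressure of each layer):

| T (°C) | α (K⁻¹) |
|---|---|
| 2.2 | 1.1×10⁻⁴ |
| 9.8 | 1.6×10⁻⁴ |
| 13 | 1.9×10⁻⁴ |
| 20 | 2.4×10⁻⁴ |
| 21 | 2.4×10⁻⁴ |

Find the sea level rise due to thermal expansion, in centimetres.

Layer 1 at 20 °C → α = 2.4×10⁻⁴ K⁻¹
Layer 2 at 13 °C → α = 1.9×10⁻⁴ K⁻¹
Layer 3 at 2.2 °C → α = 1.1×10⁻⁴ K⁻¹
0–290 m: 2 × 2.4×10⁻⁴ × 290 = 0.13920 m
290–1020 m: 1.9×10⁻⁴ × 730 × 1.1 = 0.15257 m
1.1×10⁻⁴ × 490 × 0.75 = 0.040425 m
Δh = 0.13920 + 0.15257 + 0.040425 = 0.332195 m

Δh ≈ 33 cm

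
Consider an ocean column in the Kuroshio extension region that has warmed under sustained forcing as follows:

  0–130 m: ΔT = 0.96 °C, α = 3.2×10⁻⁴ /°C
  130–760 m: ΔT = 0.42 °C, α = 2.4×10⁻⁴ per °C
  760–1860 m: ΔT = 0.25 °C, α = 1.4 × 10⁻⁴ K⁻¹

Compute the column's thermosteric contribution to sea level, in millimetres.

about 142 mm

130 × 0.96 × 3.2×10⁻⁴ = 0.039936 m
130–760 m: 0.42 × 2.4×10⁻⁴ × 630 = 0.063504 m
760–1860 m: 1.4×10⁻⁴ × 1100 × 0.25 = 0.03850 m
Δh = 0.039936 + 0.063504 + 0.03850 = 0.14194 m ≈ 142 mm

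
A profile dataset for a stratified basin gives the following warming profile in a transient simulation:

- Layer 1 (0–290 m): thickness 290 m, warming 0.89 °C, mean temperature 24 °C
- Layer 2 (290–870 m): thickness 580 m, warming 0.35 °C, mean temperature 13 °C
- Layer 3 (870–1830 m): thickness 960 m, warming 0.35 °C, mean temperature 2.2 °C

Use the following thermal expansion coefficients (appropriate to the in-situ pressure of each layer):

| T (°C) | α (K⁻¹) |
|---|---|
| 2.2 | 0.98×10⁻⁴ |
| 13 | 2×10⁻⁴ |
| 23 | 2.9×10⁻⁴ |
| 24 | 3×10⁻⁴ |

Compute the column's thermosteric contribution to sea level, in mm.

150 mm

Layer 1 at 24 °C → α = 3×10⁻⁴ K⁻¹
Layer 2 at 13 °C → α = 2×10⁻⁴ K⁻¹
Layer 3 at 2.2 °C → α = 0.98×10⁻⁴ K⁻¹
0–290 m: 0.89 × 3×10⁻⁴ × 290 = 0.07743 m
290–870 m: 580 × 2×10⁻⁴ × 0.35 = 0.04060 m
960 × 0.98×10⁻⁴ × 0.35 = 0.032928 m
Δh = 0.07743 + 0.04060 + 0.032928 = 0.150958 m ≈ 150 mm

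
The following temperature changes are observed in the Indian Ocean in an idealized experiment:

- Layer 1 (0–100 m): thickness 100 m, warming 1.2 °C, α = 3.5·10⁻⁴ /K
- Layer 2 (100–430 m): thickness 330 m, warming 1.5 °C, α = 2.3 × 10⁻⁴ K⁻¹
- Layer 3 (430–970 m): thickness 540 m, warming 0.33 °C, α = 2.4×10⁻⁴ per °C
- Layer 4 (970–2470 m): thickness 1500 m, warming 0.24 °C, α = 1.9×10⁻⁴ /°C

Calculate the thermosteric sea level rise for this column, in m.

0.267 m

Layer 1: 100 × 3.5×10⁻⁴ × 1.2 = 0.04200 m
1.5 × 2.3×10⁻⁴ × 330 = 0.11385 m
Layer 3: 2.4×10⁻⁴ × 0.33 × 540 = 0.042768 m
Layer 4: 0.24 × 1500 × 1.9×10⁻⁴ = 0.06840 m
Δh = 0.04200 + 0.11385 + 0.042768 + 0.06840 = 0.267018 m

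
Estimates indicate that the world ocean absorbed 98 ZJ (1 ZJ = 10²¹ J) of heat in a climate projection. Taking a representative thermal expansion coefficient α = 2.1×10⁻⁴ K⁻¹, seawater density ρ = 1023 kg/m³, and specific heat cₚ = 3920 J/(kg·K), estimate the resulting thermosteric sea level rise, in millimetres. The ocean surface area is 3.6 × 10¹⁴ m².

Per unit area: Q = 98×10²¹ / (3.6×10¹⁴) ≈ 2.722×10⁸ J/m²
Δh = αQ/(ρcₚ) = 2.1×10⁻⁴ × 2.722×10⁸ / (1023 × 3920) ≈ 0.014254 m

about 14 mm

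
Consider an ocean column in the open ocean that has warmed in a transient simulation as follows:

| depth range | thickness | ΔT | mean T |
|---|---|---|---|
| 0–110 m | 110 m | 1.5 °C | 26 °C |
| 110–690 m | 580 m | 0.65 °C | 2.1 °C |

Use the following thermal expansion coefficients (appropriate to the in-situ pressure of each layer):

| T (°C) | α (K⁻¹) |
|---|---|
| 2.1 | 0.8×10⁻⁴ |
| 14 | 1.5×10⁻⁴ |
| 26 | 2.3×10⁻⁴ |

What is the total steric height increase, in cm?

Layer 1 at 26 °C → α = 2.3×10⁻⁴ K⁻¹
Layer 2 at 2.1 °C → α = 0.8×10⁻⁴ K⁻¹
Layer 1: 1.5 × 2.3×10⁻⁴ × 110 = 0.03795 m
110–690 m: 0.8×10⁻⁴ × 580 × 0.65 = 0.03016 m
Δh = 0.03795 + 0.03016 = 0.06811 m

about 6.81 cm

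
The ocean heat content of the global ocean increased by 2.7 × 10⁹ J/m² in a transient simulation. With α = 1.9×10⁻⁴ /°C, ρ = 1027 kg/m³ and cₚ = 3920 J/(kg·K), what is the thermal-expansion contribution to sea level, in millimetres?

about 130 mm

Δh = αQ/(ρcₚ) = 1.9×10⁻⁴ × 2.7×10⁹ / (1027 × 3920) ≈ 0.12743 m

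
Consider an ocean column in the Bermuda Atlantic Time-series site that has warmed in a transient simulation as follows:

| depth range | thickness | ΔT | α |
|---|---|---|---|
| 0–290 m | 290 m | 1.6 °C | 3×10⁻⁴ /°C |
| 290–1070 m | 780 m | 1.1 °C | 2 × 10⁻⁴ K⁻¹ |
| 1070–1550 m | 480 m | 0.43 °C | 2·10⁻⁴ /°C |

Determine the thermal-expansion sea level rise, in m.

Layer 1: 290 × 3×10⁻⁴ × 1.6 = 0.13920 m
1.1 × 780 × 2×10⁻⁴ = 0.17160 m
480 × 0.43 × 2×10⁻⁴ = 0.04128 m
Δh = 0.13920 + 0.17160 + 0.04128 = 0.35208 m

Δh = 0.352 m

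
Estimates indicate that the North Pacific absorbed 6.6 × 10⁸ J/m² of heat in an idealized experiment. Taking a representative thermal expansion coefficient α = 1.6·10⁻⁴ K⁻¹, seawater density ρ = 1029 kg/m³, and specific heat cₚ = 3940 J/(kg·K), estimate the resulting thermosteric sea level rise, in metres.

Δh = αQ/(ρcₚ) = 1.6×10⁻⁴ × 6.6×10⁸ / (1029 × 3940) ≈ 0.026047 m

about 0.0260 m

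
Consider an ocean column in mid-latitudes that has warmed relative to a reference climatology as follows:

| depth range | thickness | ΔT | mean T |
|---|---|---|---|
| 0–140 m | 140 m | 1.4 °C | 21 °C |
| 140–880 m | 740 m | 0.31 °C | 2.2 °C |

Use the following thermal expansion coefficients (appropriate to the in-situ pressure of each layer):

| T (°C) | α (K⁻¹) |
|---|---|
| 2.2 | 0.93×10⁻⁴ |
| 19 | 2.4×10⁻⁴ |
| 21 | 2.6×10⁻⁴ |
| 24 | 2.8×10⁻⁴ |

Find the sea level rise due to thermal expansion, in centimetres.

7.23 cm

Layer 1 at 21 °C → α = 2.6×10⁻⁴ K⁻¹
Layer 2 at 2.2 °C → α = 0.93×10⁻⁴ K⁻¹
Layer 1: 140 × 2.6×10⁻⁴ × 1.4 = 0.05096 m
140–880 m: 0.31 × 740 × 0.93×10⁻⁴ = 0.0213342 m
Δh = 0.05096 + 0.0213342 = 0.0722942 m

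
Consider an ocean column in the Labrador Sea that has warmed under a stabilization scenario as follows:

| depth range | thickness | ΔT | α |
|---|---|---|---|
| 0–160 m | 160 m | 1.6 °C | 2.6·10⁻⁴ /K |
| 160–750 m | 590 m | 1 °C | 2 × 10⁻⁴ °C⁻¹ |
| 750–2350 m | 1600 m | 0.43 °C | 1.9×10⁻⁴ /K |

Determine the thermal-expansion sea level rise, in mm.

2.6×10⁻⁴ × 1.6 × 160 = 0.06656 m
2×10⁻⁴ × 1 × 590 = 0.11800 m
750–2350 m: 0.43 × 1600 × 1.9×10⁻⁴ = 0.13072 m
Δh = 0.06656 + 0.11800 + 0.13072 = 0.31528 m

Δh = 320 mm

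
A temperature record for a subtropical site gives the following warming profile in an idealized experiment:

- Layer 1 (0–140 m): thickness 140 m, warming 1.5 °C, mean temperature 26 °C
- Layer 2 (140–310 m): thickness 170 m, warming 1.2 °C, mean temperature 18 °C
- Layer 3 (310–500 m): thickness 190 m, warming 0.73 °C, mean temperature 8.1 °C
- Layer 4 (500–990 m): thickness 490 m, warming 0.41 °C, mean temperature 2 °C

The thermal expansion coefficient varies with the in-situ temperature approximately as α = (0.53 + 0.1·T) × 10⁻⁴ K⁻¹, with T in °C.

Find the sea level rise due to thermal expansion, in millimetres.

Layer 1: α = (0.53 + 0.1×26)×10⁻⁴ = 3.13×10⁻⁴ K⁻¹
Layer 2: α = (0.53 + 0.1×18)×10⁻⁴ = 2.33×10⁻⁴ K⁻¹
Layer 3: α = (0.53 + 0.1×8.1)×10⁻⁴ = 1.34×10⁻⁴ K⁻¹
Layer 4: α = (0.53 + 0.1×2)×10⁻⁴ = 0.73×10⁻⁴ K⁻¹
140 × 1.5 × 3.13×10⁻⁴ = 0.06573 m
170 × 1.2 × 2.33×10⁻⁴ = 0.047532 m
Layer 3: 0.73 × 1.34×10⁻⁴ × 190 = 0.0185858 m
0.41 × 490 × 0.73×10⁻⁴ = 0.0146657 m
Δh = 0.06573 + 0.047532 + 0.0185858 + 0.0146657 = 0.1465135 m

about 147 mm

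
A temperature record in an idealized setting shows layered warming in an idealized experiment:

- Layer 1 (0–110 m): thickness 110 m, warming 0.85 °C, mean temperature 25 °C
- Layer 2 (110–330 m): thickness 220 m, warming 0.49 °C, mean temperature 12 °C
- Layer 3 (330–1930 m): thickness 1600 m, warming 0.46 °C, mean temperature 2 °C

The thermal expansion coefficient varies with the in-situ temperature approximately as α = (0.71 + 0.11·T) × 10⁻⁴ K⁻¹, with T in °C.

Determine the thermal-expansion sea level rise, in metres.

Layer 1: α = (0.71 + 0.11×25)×10⁻⁴ = 3.46×10⁻⁴ K⁻¹
Layer 2: α = (0.71 + 0.11×12)×10⁻⁴ = 2.03×10⁻⁴ K⁻¹
Layer 3: α = (0.71 + 0.11×2)×10⁻⁴ = 0.93×10⁻⁴ K⁻¹
110 × 0.85 × 3.46×10⁻⁴ = 0.032351 m
110–330 m: 220 × 2.03×10⁻⁴ × 0.49 = 0.0218834 m
Layer 3: 0.46 × 1600 × 0.93×10⁻⁴ = 0.068448 m
Δh = 0.032351 + 0.0218834 + 0.068448 = 0.1226824 m ≈ 0.123 m

0.123 m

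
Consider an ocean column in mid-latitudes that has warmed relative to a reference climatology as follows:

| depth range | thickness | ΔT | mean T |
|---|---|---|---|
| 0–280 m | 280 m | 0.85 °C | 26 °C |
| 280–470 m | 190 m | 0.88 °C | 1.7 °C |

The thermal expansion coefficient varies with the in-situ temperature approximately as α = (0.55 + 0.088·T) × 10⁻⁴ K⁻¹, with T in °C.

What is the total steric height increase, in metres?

Layer 1: α = (0.55 + 0.088×26)×10⁻⁴ = 2.838×10⁻⁴ K⁻¹
Layer 2: α = (0.55 + 0.088×1.7)×10⁻⁴ = 0.6996×10⁻⁴ K⁻¹
Layer 1: 2.838×10⁻⁴ × 280 × 0.85 = 0.0675444 m
Layer 2: 0.6996×10⁻⁴ × 190 × 0.88 = 0.011697312 m
Δh = 0.0675444 + 0.011697312 = 0.079241712 m ≈ 0.0792 m

0.0792 m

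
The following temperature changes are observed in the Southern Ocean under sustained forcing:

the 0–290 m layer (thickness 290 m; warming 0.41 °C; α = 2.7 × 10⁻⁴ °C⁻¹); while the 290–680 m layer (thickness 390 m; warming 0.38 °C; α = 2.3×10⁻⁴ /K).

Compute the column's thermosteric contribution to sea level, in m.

0.0662 m

Layer 1: 290 × 0.41 × 2.7×10⁻⁴ = 0.032103 m
0.38 × 2.3×10⁻⁴ × 390 = 0.034086 m
Δh = 0.032103 + 0.034086 = 0.066189 m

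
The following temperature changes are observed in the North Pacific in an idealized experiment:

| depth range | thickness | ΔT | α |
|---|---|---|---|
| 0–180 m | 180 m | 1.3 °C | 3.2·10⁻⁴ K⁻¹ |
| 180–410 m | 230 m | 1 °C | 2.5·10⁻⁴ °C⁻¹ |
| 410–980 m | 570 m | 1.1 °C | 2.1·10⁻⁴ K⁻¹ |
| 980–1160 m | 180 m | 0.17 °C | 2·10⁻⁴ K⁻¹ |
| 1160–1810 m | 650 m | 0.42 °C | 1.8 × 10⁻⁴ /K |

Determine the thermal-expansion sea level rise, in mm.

about 319 mm

Layer 1: 3.2×10⁻⁴ × 1.3 × 180 = 0.07488 m
230 × 1 × 2.5×10⁻⁴ = 0.05750 m
2.1×10⁻⁴ × 570 × 1.1 = 0.13167 m
Layer 4: 2×10⁻⁴ × 180 × 0.17 = 0.00612 m
1.8×10⁻⁴ × 650 × 0.42 = 0.04914 m
Δh = 0.07488 + 0.05750 + 0.13167 + 0.00612 + 0.04914 = 0.31931 m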